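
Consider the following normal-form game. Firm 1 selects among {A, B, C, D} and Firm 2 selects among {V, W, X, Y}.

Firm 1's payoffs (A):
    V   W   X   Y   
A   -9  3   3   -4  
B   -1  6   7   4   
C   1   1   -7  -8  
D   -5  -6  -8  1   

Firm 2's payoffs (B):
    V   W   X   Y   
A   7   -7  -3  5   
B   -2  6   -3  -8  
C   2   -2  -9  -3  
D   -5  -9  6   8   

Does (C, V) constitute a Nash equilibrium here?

Yes

Holding Firm 2 at V: Firm 1 gets 1 from C, versus -9 from A, -1 from B, -5 from D. No profitable deviation for Firm 1.
Holding Firm 1 at C: Firm 2 gets 2 from V, versus -2 from W, -9 from X, -3 from Y. No profitable deviation for Firm 2 either.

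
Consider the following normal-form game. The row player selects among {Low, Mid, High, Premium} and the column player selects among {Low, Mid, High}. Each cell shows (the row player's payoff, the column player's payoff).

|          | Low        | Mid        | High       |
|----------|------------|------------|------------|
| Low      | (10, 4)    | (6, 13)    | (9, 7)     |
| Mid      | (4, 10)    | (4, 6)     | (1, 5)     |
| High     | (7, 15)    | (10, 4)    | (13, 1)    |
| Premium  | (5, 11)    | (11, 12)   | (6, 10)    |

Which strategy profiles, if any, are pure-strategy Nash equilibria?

Check mutual best responses: a cell is a NE iff neither player can gain by unilaterally deviating.
The row player's best responses — vs Low: Low (payoff 10); vs Mid: Premium (payoff 11); vs High: High (payoff 13).
The column player's best responses — vs Low: Mid (payoff 13); vs Mid: Low (payoff 10); vs High: Low (payoff 15); vs Premium: Mid (payoff 12).
The only mutual best response is (Premium, Mid); neither player gains by switching there.

(Premium, Mid)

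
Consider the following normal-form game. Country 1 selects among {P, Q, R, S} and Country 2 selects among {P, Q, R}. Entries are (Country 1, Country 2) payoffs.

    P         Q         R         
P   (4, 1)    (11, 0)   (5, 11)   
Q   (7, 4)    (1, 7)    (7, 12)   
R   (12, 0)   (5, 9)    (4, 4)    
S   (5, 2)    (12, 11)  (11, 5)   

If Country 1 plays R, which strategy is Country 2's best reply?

Q

With Country 1 fixed at R, Country 2's payoffs are: P → 0, Q → 9, R → 4.
The maximum is 9, achieved by Q.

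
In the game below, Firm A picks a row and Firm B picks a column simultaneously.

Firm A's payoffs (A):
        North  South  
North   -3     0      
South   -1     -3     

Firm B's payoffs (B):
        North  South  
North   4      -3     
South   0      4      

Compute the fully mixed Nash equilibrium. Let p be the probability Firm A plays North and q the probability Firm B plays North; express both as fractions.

p = 4/11, q = 3/5

Each player's mixing probability is pinned down by making the *other* player indifferent.
Firm B indifferent between North and South: p·4 + (1−p)·0 = p·(-3) + (1−p)·4 ⟹ 0 + 4p = 4 + (-7)p ⟹ p = 4/11.
Firm A indifferent between North and South: q·(-3) + (1−q)·0 = q·(-1) + (1−q)·(-3) ⟹ 0 + (-3)q = (-3) + 2q ⟹ q = 3/5.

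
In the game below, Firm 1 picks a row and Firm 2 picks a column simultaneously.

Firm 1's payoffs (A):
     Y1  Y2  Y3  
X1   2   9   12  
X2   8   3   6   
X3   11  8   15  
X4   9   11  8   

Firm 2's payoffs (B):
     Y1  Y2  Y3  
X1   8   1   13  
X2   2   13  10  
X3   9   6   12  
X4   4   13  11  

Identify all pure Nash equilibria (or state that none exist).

A profile is a Nash equilibrium when each player is best-responding to the other.
Firm 1's best responses — vs Y1: X3 (payoff 11); vs Y2: X4 (payoff 11); vs Y3: X3 (payoff 15).
Firm 2's best responses — vs X1: Y3 (payoff 13); vs X2: Y2 (payoff 13); vs X3: Y3 (payoff 12); vs X4: Y2 (payoff 13).
Mutual best responses occur at (X3, Y3) and (X4, Y2); at each, neither player gains by switching.

(X3, Y3) and (X4, Y2)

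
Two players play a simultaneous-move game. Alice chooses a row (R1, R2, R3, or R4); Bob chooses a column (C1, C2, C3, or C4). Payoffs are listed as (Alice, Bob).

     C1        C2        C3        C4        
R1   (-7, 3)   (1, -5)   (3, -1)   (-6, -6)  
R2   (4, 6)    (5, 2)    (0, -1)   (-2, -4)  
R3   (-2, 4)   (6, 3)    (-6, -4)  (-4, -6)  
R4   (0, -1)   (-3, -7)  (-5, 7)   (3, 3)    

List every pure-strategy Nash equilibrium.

(R2, C1)

A profile is a Nash equilibrium when each player is best-responding to the other.
Alice's best responses — vs C1: R2 (payoff 4); vs C2: R3 (payoff 6); vs C3: R1 (payoff 3); vs C4: R4 (payoff 3).
Bob's best responses — vs R1: C1 (payoff 3); vs R2: C1 (payoff 6); vs R3: C1 (payoff 4); vs R4: C3 (payoff 7).
The only mutual best response is (R2, C1); neither player gains by switching there.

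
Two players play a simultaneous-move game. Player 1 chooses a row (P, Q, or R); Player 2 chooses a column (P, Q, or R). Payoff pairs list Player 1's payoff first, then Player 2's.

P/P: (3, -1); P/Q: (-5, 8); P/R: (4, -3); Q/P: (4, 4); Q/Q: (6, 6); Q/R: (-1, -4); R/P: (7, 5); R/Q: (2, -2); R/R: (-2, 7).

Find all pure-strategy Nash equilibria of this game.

A profile is a Nash equilibrium when each player is best-responding to the other.
Player 1's best responses — vs P: R (payoff 7); vs Q: Q (payoff 6); vs R: P (payoff 4).
Player 2's best responses — vs P: Q (payoff 8); vs Q: Q (payoff 6); vs R: R (payoff 7).
The only mutual best response is (Q, Q); neither player gains by switching there.

(Q, Q)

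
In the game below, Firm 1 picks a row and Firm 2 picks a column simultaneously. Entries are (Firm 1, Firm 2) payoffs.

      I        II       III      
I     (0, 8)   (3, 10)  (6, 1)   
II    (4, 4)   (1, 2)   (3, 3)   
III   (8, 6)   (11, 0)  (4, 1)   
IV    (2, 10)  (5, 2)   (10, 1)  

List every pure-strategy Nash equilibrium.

A profile is a Nash equilibrium when each player is best-responding to the other.
Firm 1's best responses — vs I: III (payoff 8); vs II: III (payoff 11); vs III: IV (payoff 10).
Firm 2's best responses — vs I: II (payoff 10); vs II: I (payoff 4); vs III: I (payoff 6); vs IV: I (payoff 10).
The only mutual best response is (III, I); neither player gains by switching there.

(III, I)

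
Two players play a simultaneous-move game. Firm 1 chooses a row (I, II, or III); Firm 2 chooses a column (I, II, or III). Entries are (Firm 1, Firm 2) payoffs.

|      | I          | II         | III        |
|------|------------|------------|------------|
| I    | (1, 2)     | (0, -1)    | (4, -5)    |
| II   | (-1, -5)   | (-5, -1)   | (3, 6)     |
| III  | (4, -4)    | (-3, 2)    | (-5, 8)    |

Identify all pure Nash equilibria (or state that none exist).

None

A profile is a Nash equilibrium when each player is best-responding to the other.
Firm 1's best responses — vs I: III (payoff 4); vs II: I (payoff 0); vs III: I (payoff 4).
Firm 2's best responses — vs I: I (payoff 2); vs II: III (payoff 6); vs III: III (payoff 8).
No cell has both players best-responding. For instance, Firm 1's best reply to III is I, but against I Firm 2 prefers I over III.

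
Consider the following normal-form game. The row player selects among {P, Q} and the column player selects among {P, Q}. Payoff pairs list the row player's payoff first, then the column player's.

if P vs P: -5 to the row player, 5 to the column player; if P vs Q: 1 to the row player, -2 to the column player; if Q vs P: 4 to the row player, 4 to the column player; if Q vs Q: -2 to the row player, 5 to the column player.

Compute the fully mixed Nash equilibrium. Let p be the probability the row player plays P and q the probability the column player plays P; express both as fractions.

Each player's mixing probability is pinned down by making the *other* player indifferent.
The column player indifferent between P and Q: p·5 + (1−p)·4 = p·(-2) + (1−p)·5 ⟹ 4 + 1p = 5 + (-7)p ⟹ p = 1/8.
The row player indifferent between P and Q: q·(-5) + (1−q)·1 = q·4 + (1−q)·(-2) ⟹ 1 + (-6)q = (-2) + 6q ⟹ q = 1/4.

p = 1/8, q = 1/4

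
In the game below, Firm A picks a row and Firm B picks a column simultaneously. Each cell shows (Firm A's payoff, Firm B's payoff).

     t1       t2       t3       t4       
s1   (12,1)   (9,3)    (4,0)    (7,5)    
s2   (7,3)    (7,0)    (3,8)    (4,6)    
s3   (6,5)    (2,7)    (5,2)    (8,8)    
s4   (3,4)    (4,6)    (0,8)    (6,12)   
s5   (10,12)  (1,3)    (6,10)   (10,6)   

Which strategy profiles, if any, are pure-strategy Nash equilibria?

Find each player's best response to every opponent strategy; NE are the intersections.
Firm A's best responses — vs t1: s1 (payoff 12); vs t2: s1 (payoff 9); vs t3: s5 (payoff 6); vs t4: s5 (payoff 10).
Firm B's best responses — vs s1: t4 (payoff 5); vs s2: t3 (payoff 8); vs s3: t4 (payoff 8); vs s4: t4 (payoff 12); vs s5: t1 (payoff 12).
No cell has both players best-responding. For instance, Firm A's best reply to t1 is s1, but against s1 Firm B prefers t4 over t1.

There is no pure-strategy Nash equilibrium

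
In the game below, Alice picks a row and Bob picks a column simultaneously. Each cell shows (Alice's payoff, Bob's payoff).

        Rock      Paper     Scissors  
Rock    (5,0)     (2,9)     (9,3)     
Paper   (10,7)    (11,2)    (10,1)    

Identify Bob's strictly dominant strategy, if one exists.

None

Check whether one of Bob's strategies beats all alternatives regardless of what the opponent does.
Rock is not dominant: against Rock, Paper gives 9 > 0.
Paper is not dominant: against Paper, Rock gives 7 > 2.
Scissors is not dominant: against Rock, Paper gives 9 > 3.
No single strategy is best against every opponent action.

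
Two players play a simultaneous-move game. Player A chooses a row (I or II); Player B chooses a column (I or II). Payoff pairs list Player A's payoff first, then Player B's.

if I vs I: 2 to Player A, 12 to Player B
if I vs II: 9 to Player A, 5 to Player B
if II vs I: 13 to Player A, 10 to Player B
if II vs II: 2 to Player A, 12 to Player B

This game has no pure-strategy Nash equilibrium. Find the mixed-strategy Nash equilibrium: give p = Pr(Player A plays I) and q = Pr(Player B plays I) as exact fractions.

p = 2/9, q = 7/18

In a mixed NE each player is indifferent between their pure strategies, so the opponent's mix sets the indifference.
Player B indifferent between I and II: p·12 + (1−p)·10 = p·5 + (1−p)·12 ⟹ 10 + 2p = 12 + (-7)p ⟹ p = 2/9.
Player A indifferent between I and II: q·2 + (1−q)·9 = q·13 + (1−q)·2 ⟹ 9 + (-7)q = 2 + 11q ⟹ q = 7/18.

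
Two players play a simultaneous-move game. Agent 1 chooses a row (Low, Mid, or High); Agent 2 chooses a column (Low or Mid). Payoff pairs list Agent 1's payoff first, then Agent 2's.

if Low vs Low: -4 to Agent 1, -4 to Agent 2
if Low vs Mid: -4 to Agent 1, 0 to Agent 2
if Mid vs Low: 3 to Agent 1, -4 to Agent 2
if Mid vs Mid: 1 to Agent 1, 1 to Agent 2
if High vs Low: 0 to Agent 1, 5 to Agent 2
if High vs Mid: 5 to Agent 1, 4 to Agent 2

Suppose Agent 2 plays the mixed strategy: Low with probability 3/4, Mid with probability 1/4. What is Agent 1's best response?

Compute Agent 1's expected payoff from each pure strategy against the given mix.
Low: (3/4)·(-4) + (1/4)·(-4) = -4
Mid: (3/4)·3 + (1/4)·1 = 5/2
High: (3/4)·0 + (1/4)·5 = 5/4
Highest expected payoff is 5/2, from Mid.

Mid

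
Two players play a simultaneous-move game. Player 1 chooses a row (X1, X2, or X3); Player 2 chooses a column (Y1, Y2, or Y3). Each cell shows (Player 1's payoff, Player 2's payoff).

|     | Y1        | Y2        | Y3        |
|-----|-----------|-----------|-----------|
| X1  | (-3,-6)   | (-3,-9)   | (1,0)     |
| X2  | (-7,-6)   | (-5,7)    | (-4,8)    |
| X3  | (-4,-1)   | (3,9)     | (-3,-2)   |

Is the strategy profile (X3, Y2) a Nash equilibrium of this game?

Yes

Holding Player 2 at Y2: Player 1 gets 3 from X3, versus -3 from X1, -5 from X2. No profitable deviation for Player 1.
Holding Player 1 at X3: Player 2 gets 9 from Y2, versus -1 from Y1, -2 from Y3. No profitable deviation for Player 2 either.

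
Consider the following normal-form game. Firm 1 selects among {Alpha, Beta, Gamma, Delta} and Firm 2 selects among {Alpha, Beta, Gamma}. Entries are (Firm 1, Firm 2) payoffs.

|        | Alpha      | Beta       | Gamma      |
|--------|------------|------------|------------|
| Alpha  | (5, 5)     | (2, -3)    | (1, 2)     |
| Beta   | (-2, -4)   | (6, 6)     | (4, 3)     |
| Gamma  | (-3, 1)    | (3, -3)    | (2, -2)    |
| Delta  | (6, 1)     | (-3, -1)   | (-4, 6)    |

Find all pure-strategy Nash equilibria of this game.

(Beta, Beta)

A profile is a Nash equilibrium when each player is best-responding to the other.
Firm 1's best responses — vs Alpha: Delta (payoff 6); vs Beta: Beta (payoff 6); vs Gamma: Beta (payoff 4).
Firm 2's best responses — vs Alpha: Alpha (payoff 5); vs Beta: Beta (payoff 6); vs Gamma: Alpha (payoff 1); vs Delta: Gamma (payoff 6).
The only mutual best response is (Beta, Beta); neither player gains by switching there.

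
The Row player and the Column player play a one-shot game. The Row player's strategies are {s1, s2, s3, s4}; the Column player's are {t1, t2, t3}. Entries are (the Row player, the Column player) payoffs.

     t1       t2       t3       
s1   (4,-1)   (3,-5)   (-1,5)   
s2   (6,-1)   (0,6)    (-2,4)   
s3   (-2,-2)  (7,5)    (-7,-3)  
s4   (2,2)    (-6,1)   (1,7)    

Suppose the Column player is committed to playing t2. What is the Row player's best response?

With the Column player fixed at t2, the Row player's payoffs are: s1 → 3, s2 → 0, s3 → 7, s4 → -6.
The maximum is 7, achieved by s3.

s3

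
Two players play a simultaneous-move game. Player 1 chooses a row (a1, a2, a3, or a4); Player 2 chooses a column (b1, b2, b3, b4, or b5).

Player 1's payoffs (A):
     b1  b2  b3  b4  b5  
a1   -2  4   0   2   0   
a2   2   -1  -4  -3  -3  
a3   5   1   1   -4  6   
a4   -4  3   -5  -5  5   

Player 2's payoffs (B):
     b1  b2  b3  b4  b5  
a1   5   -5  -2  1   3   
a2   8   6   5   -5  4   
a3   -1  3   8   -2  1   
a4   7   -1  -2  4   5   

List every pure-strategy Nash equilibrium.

A profile is a Nash equilibrium when each player is best-responding to the other.
Player 1's best responses — vs b1: a3 (payoff 5); vs b2: a1 (payoff 4); vs b3: a3 (payoff 1); vs b4: a1 (payoff 2); vs b5: a3 (payoff 6).
Player 2's best responses — vs a1: b1 (payoff 5); vs a2: b1 (payoff 8); vs a3: b3 (payoff 8); vs a4: b1 (payoff 7).
The only mutual best response is (a3, b3); neither player gains by switching there.

(a3, b3)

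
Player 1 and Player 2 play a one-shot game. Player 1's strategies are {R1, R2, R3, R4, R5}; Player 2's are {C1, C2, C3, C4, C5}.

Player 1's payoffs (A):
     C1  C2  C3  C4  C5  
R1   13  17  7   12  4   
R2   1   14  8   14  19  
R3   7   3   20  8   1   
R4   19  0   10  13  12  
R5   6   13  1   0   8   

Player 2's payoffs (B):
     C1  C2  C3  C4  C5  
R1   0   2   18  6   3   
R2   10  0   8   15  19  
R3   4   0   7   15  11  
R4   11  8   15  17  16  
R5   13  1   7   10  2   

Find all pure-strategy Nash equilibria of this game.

A profile is a Nash equilibrium when each player is best-responding to the other.
Player 1's best responses — vs C1: R4 (payoff 19); vs C2: R1 (payoff 17); vs C3: R3 (payoff 20); vs C4: R2 (payoff 14); vs C5: R2 (payoff 19).
Player 2's best responses — vs R1: C3 (payoff 18); vs R2: C5 (payoff 19); vs R3: C4 (payoff 15); vs R4: C4 (payoff 17); vs R5: C1 (payoff 13).
The only mutual best response is (R2, C5); neither player gains by switching there.

(R2, C5)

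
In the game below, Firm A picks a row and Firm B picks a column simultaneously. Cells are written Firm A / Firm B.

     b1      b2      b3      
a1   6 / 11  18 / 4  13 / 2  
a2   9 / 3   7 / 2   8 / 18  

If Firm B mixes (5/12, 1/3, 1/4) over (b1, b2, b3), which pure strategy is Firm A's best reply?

a1

Compute Firm A's expected payoff from each pure strategy against the given mix.
a1: (5/12)·6 + (1/3)·18 + (1/4)·13 = 47/4
a2: (5/12)·9 + (1/3)·7 + (1/4)·8 = 97/12
Highest expected payoff is 47/4, from a1.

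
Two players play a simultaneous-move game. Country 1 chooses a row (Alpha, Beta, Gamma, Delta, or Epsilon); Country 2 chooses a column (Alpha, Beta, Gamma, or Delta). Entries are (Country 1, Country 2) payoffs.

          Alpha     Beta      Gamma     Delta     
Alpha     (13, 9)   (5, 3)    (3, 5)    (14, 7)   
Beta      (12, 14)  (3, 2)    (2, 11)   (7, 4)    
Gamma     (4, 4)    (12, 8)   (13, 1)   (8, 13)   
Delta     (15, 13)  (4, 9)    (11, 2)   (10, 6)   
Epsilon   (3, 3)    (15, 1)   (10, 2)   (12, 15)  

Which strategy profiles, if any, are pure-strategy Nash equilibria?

(Delta, Alpha)

Find each player's best response to every opponent strategy; NE are the intersections.
Country 1's best responses — vs Alpha: Delta (payoff 15); vs Beta: Epsilon (payoff 15); vs Gamma: Gamma (payoff 13); vs Delta: Alpha (payoff 14).
Country 2's best responses — vs Alpha: Alpha (payoff 9); vs Beta: Alpha (payoff 14); vs Gamma: Delta (payoff 13); vs Delta: Alpha (payoff 13); vs Epsilon: Delta (payoff 15).
The only mutual best response is (Delta, Alpha); neither player gains by switching there.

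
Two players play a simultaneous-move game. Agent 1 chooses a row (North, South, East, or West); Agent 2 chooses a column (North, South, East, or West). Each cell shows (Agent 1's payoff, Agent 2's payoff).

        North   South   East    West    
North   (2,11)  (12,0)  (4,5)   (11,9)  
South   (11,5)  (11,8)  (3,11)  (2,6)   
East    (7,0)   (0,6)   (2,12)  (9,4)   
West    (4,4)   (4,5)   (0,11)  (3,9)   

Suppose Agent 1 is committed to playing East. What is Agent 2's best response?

With Agent 1 fixed at East, Agent 2's payoffs are: North → 0, South → 6, East → 12, West → 4.
The maximum is 12, achieved by East.

East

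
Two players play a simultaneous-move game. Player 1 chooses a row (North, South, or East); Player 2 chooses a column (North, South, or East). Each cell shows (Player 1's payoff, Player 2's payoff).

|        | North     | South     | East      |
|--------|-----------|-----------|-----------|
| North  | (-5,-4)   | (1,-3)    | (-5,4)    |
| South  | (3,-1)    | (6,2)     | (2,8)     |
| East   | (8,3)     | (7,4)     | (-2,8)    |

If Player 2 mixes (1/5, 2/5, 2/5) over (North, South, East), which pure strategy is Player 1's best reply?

Compute Player 1's expected payoff from each pure strategy against the given mix.
North: (1/5)·(-5) + (2/5)·1 + (2/5)·(-5) = -13/5
South: (1/5)·3 + (2/5)·6 + (2/5)·2 = 19/5
East: (1/5)·8 + (2/5)·7 + (2/5)·(-2) = 18/5
Highest expected payoff is 19/5, from South.

South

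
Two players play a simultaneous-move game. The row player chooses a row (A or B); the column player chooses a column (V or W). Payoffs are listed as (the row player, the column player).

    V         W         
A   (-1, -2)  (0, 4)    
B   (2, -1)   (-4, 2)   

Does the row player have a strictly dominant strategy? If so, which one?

A strategy is strictly dominant if it gives the row player a strictly higher payoff than every other strategy, against every choice by the opponent.
A is not dominant: against V, B gives 2 > -1.
B is not dominant: against W, A gives 0 > -4.
No single strategy is best against every opponent action.

No strictly dominant strategy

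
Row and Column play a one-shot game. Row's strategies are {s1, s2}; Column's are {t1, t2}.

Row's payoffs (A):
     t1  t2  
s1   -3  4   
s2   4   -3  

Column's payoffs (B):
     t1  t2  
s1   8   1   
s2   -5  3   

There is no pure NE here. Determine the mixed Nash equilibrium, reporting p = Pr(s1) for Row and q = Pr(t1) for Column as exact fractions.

p = 8/15, q = 1/2

Each player's mixing probability is pinned down by making the *other* player indifferent.
Column indifferent between t1 and t2: p·8 + (1−p)·(-5) = p·1 + (1−p)·3 ⟹ (-5) + 13p = 3 + (-2)p ⟹ p = 8/15.
Row indifferent between s1 and s2: q·(-3) + (1−q)·4 = q·4 + (1−q)·(-3) ⟹ 4 + (-7)q = (-3) + 7q ⟹ q = 1/2.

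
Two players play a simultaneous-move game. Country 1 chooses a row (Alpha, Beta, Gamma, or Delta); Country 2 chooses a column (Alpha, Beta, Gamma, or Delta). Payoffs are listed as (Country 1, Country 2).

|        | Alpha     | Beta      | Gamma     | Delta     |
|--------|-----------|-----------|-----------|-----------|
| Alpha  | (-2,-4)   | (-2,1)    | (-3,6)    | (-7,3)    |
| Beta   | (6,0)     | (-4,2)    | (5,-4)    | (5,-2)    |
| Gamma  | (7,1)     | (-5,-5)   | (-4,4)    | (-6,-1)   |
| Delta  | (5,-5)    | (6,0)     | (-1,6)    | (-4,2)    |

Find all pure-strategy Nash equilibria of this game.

No pure-strategy Nash equilibrium

Check mutual best responses: a cell is a NE iff neither player can gain by unilaterally deviating.
Country 1's best responses — vs Alpha: Gamma (payoff 7); vs Beta: Delta (payoff 6); vs Gamma: Beta (payoff 5); vs Delta: Beta (payoff 5).
Country 2's best responses — vs Alpha: Gamma (payoff 6); vs Beta: Beta (payoff 2); vs Gamma: Gamma (payoff 4); vs Delta: Gamma (payoff 6).
No cell has both players best-responding. For instance, Country 1's best reply to Delta is Beta, but against Beta Country 2 prefers Beta over Delta.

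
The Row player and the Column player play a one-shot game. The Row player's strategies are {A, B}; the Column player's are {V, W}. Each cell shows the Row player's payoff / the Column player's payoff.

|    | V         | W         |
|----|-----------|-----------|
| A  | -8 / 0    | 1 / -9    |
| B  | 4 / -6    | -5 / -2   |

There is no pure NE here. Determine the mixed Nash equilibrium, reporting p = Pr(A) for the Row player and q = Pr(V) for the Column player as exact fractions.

p = 4/13, q = 1/3

Each player's mixing probability is pinned down by making the *other* player indifferent.
The Column player indifferent between V and W: p·0 + (1−p)·(-6) = p·(-9) + (1−p)·(-2) ⟹ (-6) + 6p = (-2) + (-7)p ⟹ p = 4/13.
The Row player indifferent between A and B: q·(-8) + (1−q)·1 = q·4 + (1−q)·(-5) ⟹ 1 + (-9)q = (-5) + 9q ⟹ q = 1/3.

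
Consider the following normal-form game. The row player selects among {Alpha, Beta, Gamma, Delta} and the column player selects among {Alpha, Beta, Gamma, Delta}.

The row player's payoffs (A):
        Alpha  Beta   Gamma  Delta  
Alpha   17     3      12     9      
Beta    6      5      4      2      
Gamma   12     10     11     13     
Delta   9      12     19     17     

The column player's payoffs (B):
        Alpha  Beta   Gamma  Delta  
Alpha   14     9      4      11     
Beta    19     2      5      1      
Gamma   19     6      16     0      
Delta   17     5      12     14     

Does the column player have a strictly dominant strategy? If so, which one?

Alpha

Check whether one of the column player's strategies beats all alternatives regardless of what the opponent does.
Alpha strictly dominates: vs Alpha: 14 > each of {9, 4, 11}; vs Beta: 19 > each of {2, 5, 1}; vs Gamma: 19 > each of {6, 16, 0}; vs Delta: 17 > each of {5, 12, 14}.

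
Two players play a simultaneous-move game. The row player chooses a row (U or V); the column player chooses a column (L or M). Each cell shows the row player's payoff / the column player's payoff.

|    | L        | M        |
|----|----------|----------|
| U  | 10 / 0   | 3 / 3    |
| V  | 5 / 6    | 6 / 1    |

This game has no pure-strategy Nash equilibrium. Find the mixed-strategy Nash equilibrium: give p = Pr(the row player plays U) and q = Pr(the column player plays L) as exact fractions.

Each player's mixing probability is pinned down by making the *other* player indifferent.
The column player indifferent between L and M: p·0 + (1−p)·6 = p·3 + (1−p)·1 ⟹ 6 + (-6)p = 1 + 2p ⟹ p = 5/8.
The row player indifferent between U and V: q·10 + (1−q)·3 = q·5 + (1−q)·6 ⟹ 3 + 7q = 6 + (-1)q ⟹ q = 3/8.

p = 5/8, q = 3/8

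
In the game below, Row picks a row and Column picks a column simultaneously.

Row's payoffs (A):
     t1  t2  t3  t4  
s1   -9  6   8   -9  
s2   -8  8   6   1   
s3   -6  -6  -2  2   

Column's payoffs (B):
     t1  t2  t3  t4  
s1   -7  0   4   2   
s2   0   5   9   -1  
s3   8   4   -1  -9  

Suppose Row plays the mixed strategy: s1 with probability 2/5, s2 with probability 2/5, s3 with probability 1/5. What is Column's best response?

Column's best reply maximizes expected payoff against the mix.
t1: (2/5)·(-7) + (2/5)·0 + (1/5)·8 = -6/5
t2: (2/5)·0 + (2/5)·5 + (1/5)·4 = 14/5
t3: (2/5)·4 + (2/5)·9 + (1/5)·(-1) = 5
t4: (2/5)·2 + (2/5)·(-1) + (1/5)·(-9) = -7/5
Highest expected payoff is 5, from t3.

t3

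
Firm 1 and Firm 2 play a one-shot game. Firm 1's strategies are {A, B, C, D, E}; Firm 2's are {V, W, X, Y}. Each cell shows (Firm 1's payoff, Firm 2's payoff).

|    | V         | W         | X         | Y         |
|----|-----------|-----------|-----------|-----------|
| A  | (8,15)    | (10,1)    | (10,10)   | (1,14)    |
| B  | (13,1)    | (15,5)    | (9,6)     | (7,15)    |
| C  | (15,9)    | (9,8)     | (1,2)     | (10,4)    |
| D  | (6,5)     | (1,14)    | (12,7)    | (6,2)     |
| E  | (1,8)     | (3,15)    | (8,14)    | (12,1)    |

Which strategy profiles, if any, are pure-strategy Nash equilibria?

(C, V)

Find each player's best response to every opponent strategy; NE are the intersections.
Firm 1's best responses — vs V: C (payoff 15); vs W: B (payoff 15); vs X: D (payoff 12); vs Y: E (payoff 12).
Firm 2's best responses — vs A: V (payoff 15); vs B: Y (payoff 15); vs C: V (payoff 9); vs D: W (payoff 14); vs E: W (payoff 15).
The only mutual best response is (C, V); neither player gains by switching there.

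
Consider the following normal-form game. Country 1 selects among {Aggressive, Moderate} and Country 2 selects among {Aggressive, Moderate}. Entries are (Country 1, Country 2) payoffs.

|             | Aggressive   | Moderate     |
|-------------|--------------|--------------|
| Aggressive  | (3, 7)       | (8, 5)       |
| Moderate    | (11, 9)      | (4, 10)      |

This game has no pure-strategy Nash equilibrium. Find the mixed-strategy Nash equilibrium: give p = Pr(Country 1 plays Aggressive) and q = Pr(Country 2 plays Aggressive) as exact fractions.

In a mixed NE each player is indifferent between their pure strategies, so the opponent's mix sets the indifference.
Country 2 indifferent between Aggressive and Moderate: p·7 + (1−p)·9 = p·5 + (1−p)·10 ⟹ 9 + (-2)p = 10 + (-5)p ⟹ p = 1/3.
Country 1 indifferent between Aggressive and Moderate: q·3 + (1−q)·8 = q·11 + (1−q)·4 ⟹ 8 + (-5)q = 4 + 7q ⟹ q = 1/3.

p = 1/3, q = 1/3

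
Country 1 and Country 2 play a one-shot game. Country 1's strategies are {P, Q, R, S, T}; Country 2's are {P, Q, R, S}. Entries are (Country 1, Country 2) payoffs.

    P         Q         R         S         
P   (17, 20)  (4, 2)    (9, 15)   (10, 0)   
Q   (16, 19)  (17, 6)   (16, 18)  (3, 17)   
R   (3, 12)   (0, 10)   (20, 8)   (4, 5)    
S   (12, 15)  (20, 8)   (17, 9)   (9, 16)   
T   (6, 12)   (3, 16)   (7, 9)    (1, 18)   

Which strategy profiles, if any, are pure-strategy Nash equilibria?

A profile is a Nash equilibrium when each player is best-responding to the other.
Country 1's best responses — vs P: P (payoff 17); vs Q: S (payoff 20); vs R: R (payoff 20); vs S: P (payoff 10).
Country 2's best responses — vs P: P (payoff 20); vs Q: P (payoff 19); vs R: P (payoff 12); vs S: S (payoff 16); vs T: S (payoff 18).
The only mutual best response is (P, P); neither player gains by switching there.

(P, P)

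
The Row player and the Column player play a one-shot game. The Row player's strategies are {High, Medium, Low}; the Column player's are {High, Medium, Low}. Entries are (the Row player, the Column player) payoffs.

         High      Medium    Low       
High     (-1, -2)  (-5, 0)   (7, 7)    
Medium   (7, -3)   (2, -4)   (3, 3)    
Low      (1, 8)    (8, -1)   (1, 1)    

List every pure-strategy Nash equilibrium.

Find each player's best response to every opponent strategy; NE are the intersections.
The Row player's best responses — vs High: Medium (payoff 7); vs Medium: Low (payoff 8); vs Low: High (payoff 7).
The Column player's best responses — vs High: Low (payoff 7); vs Medium: Low (payoff 3); vs Low: High (payoff 8).
The only mutual best response is (High, Low); neither player gains by switching there.

(High, Low)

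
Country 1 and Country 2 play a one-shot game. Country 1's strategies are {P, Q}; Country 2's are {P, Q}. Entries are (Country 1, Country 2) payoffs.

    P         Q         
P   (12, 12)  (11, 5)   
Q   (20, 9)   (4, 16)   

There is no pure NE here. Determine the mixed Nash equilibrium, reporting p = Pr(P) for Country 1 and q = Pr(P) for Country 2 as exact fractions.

Each player's mixing probability is pinned down by making the *other* player indifferent.
Country 2 indifferent between P and Q: p·12 + (1−p)·9 = p·5 + (1−p)·16 ⟹ 9 + 3p = 16 + (-11)p ⟹ p = 1/2.
Country 1 indifferent between P and Q: q·12 + (1−q)·11 = q·20 + (1−q)·4 ⟹ 11 + 1q = 4 + 16q ⟹ q = 7/15.

p = 1/2, q = 7/15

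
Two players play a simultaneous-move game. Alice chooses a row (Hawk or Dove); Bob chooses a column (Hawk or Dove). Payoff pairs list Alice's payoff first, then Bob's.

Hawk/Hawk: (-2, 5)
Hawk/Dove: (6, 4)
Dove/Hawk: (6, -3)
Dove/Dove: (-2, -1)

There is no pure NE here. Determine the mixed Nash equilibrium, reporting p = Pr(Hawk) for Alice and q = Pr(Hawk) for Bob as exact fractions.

In a mixed NE each player is indifferent between their pure strategies, so the opponent's mix sets the indifference.
Bob indifferent between Hawk and Dove: p·5 + (1−p)·(-3) = p·4 + (1−p)·(-1) ⟹ (-3) + 8p = (-1) + 5p ⟹ p = 2/3.
Alice indifferent between Hawk and Dove: q·(-2) + (1−q)·6 = q·6 + (1−q)·(-2) ⟹ 6 + (-8)q = (-2) + 8q ⟹ q = 1/2.

p = 2/3, q = 1/2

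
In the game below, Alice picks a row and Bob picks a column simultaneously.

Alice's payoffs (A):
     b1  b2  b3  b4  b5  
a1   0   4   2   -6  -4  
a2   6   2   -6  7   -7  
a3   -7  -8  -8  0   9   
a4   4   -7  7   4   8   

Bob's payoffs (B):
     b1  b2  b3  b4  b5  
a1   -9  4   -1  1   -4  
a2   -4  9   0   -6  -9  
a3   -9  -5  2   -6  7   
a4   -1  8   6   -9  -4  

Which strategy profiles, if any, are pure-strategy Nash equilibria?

Check mutual best responses: a cell is a NE iff neither player can gain by unilaterally deviating.
Alice's best responses — vs b1: a2 (payoff 6); vs b2: a1 (payoff 4); vs b3: a4 (payoff 7); vs b4: a2 (payoff 7); vs b5: a3 (payoff 9).
Bob's best responses — vs a1: b2 (payoff 4); vs a2: b2 (payoff 9); vs a3: b5 (payoff 7); vs a4: b2 (payoff 8).
Mutual best responses occur at (a1, b2) and (a3, b5); at each, neither player gains by switching.

(a1, b2) and (a3, b5)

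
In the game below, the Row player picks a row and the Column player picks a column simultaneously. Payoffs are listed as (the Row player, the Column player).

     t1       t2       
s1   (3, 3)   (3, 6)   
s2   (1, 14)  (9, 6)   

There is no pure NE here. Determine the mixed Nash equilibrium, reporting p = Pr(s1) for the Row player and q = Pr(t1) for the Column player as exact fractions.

Each player's mixing probability is pinned down by making the *other* player indifferent.
The Column player indifferent between t1 and t2: p·3 + (1−p)·14 = p·6 + (1−p)·6 ⟹ 14 + (-11)p = 6 + 0p ⟹ p = 8/11.
The Row player indifferent between s1 and s2: q·3 + (1−q)·3 = q·1 + (1−q)·9 ⟹ 3 + 0q = 9 + (-8)q ⟹ q = 3/4.

p = 8/11, q = 3/4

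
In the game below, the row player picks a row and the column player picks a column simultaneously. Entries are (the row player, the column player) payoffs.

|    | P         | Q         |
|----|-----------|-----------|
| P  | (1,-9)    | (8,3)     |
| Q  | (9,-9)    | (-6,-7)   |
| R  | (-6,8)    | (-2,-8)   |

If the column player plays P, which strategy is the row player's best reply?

With the column player fixed at P, the row player's payoffs are: P → 1, Q → 9, R → -6.
The maximum is 9, achieved by Q.

Q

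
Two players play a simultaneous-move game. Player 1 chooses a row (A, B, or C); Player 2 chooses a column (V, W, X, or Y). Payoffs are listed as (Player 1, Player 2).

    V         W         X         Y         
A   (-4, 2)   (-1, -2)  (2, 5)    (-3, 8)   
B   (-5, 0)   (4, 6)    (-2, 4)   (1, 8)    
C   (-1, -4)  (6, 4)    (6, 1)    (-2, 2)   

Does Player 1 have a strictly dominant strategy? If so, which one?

A strategy is strictly dominant if it gives Player 1 a strictly higher payoff than every other strategy, against every choice by the opponent.
A is not dominant: against V, C gives -1 > -4.
B is not dominant: against V, A gives -4 > -5.
C is not dominant: against Y, B gives 1 > -2.
No single strategy is best against every opponent action.

None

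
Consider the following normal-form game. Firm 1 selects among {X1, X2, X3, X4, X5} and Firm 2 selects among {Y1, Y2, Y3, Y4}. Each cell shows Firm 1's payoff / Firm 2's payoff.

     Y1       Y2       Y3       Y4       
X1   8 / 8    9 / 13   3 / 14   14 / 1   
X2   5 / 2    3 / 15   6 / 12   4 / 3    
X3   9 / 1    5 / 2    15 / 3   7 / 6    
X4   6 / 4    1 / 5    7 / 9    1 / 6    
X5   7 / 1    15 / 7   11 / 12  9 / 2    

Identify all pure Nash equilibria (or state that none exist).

None

Check mutual best responses: a cell is a NE iff neither player can gain by unilaterally deviating.
Firm 1's best responses — vs Y1: X3 (payoff 9); vs Y2: X5 (payoff 15); vs Y3: X3 (payoff 15); vs Y4: X1 (payoff 14).
Firm 2's best responses — vs X1: Y3 (payoff 14); vs X2: Y2 (payoff 15); vs X3: Y4 (payoff 6); vs X4: Y3 (payoff 9); vs X5: Y3 (payoff 12).
No cell has both players best-responding. For instance, Firm 1's best reply to Y1 is X3, but against X3 Firm 2 prefers Y4 over Y1.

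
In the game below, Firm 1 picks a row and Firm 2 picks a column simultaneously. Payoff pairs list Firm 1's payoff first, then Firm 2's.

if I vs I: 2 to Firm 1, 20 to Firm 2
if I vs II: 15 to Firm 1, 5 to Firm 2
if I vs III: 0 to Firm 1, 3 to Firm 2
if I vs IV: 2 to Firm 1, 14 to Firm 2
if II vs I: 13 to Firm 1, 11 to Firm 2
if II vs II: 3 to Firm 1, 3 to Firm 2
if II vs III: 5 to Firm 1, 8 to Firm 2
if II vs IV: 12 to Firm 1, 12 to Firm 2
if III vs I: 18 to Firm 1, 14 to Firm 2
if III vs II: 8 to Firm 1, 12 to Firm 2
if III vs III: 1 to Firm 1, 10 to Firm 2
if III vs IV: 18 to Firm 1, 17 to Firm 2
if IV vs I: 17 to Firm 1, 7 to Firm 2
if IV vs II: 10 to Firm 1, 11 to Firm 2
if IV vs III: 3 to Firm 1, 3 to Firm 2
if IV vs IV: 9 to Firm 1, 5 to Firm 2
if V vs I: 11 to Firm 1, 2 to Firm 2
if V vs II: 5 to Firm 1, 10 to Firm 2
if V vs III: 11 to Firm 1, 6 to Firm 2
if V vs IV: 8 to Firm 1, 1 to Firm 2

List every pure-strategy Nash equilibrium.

Check mutual best responses: a cell is a NE iff neither player can gain by unilaterally deviating.
Firm 1's best responses — vs I: III (payoff 18); vs II: I (payoff 15); vs III: V (payoff 11); vs IV: III (payoff 18).
Firm 2's best responses — vs I: I (payoff 20); vs II: IV (payoff 12); vs III: IV (payoff 17); vs IV: II (payoff 11); vs V: II (payoff 10).
The only mutual best response is (III, IV); neither player gains by switching there.

(III, IV)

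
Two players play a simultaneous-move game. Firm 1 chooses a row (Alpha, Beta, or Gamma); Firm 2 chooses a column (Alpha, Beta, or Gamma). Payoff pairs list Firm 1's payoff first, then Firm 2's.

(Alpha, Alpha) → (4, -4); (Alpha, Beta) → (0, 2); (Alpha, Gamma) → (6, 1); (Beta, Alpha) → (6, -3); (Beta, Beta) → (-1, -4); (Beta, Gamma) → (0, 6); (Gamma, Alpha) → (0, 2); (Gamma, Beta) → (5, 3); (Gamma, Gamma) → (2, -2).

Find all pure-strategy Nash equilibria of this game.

Find each player's best response to every opponent strategy; NE are the intersections.
Firm 1's best responses — vs Alpha: Beta (payoff 6); vs Beta: Gamma (payoff 5); vs Gamma: Alpha (payoff 6).
Firm 2's best responses — vs Alpha: Beta (payoff 2); vs Beta: Gamma (payoff 6); vs Gamma: Beta (payoff 3).
The only mutual best response is (Gamma, Beta); neither player gains by switching there.

(Gamma, Beta)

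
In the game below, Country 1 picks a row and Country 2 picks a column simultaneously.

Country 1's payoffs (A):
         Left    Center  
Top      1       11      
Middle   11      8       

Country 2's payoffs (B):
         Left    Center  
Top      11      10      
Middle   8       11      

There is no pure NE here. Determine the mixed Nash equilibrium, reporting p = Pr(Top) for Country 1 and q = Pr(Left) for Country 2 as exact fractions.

Each player's mixing probability is pinned down by making the *other* player indifferent.
Country 2 indifferent between Left and Center: p·11 + (1−p)·8 = p·10 + (1−p)·11 ⟹ 8 + 3p = 11 + (-1)p ⟹ p = 3/4.
Country 1 indifferent between Top and Middle: q·1 + (1−q)·11 = q·11 + (1−q)·8 ⟹ 11 + (-10)q = 8 + 3q ⟹ q = 3/13.

p = 3/4, q = 3/13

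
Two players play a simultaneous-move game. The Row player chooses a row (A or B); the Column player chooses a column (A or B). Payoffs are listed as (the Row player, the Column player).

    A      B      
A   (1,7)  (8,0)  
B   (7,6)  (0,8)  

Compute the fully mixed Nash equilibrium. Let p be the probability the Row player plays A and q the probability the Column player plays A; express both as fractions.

p = 2/9, q = 4/7

In a mixed NE each player is indifferent between their pure strategies, so the opponent's mix sets the indifference.
The Column player indifferent between A and B: p·7 + (1−p)·6 = p·0 + (1−p)·8 ⟹ 6 + 1p = 8 + (-8)p ⟹ p = 2/9.
The Row player indifferent between A and B: q·1 + (1−q)·8 = q·7 + (1−q)·0 ⟹ 8 + (-7)q = 0 + 7q ⟹ q = 4/7.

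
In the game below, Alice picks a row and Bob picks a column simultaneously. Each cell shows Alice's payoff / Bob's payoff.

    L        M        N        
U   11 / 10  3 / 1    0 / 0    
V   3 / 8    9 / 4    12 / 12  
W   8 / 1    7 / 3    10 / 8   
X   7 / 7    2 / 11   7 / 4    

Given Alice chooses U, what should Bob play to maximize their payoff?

With Alice fixed at U, Bob's payoffs are: L → 10, M → 1, N → 0.
The maximum is 10, achieved by L.

L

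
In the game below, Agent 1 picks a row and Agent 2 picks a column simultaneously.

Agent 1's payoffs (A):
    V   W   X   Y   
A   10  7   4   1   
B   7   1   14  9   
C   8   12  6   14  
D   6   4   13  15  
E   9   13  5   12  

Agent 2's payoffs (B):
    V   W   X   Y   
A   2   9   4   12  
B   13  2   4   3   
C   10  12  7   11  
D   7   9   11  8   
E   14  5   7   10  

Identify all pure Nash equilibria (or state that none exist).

Check mutual best responses: a cell is a NE iff neither player can gain by unilaterally deviating.
Agent 1's best responses — vs V: A (payoff 10); vs W: E (payoff 13); vs X: B (payoff 14); vs Y: D (payoff 15).
Agent 2's best responses — vs A: Y (payoff 12); vs B: V (payoff 13); vs C: W (payoff 12); vs D: X (payoff 11); vs E: V (payoff 14).
No cell has both players best-responding. For instance, Agent 1's best reply to V is A, but against A Agent 2 prefers Y over V.

None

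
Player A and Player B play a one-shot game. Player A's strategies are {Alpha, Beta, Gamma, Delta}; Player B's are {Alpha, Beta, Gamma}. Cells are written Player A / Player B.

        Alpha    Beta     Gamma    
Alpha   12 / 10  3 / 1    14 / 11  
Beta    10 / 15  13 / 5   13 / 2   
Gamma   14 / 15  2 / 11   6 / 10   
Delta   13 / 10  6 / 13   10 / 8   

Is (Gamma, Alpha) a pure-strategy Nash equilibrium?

Holding Player B at Alpha: Player A gets 14 from Gamma, versus 12 from Alpha, 10 from Beta, 13 from Delta. No profitable deviation for Player A.
Holding Player A at Gamma: Player B gets 15 from Alpha, versus 11 from Beta, 10 from Gamma. No profitable deviation for Player B either.

Yes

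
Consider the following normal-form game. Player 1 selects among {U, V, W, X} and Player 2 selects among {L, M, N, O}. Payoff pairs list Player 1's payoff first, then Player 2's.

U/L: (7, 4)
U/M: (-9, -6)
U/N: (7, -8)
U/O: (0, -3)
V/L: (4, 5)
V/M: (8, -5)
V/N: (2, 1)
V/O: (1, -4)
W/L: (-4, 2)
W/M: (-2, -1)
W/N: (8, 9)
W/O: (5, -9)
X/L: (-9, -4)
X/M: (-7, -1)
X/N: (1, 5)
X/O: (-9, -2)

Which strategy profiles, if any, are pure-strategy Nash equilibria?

(U, L) and (W, N)

Find each player's best response to every opponent strategy; NE are the intersections.
Player 1's best responses — vs L: U (payoff 7); vs M: V (payoff 8); vs N: W (payoff 8); vs O: W (payoff 5).
Player 2's best responses — vs U: L (payoff 4); vs V: L (payoff 5); vs W: N (payoff 9); vs X: N (payoff 5).
Mutual best responses occur at (U, L) and (W, N); at each, neither player gains by switching.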